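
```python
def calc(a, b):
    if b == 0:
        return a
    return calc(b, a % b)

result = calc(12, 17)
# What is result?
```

calc(12, 17) -> calc(17, 12) -> calc(12, 5) -> calc(5, 2) -> calc(2, 1) -> calc(1, 0) -> 1

Answer: 1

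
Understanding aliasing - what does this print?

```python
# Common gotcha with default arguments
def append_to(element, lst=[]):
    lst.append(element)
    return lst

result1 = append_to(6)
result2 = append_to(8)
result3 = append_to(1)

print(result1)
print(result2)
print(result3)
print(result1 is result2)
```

Key concept: mutable default argument gotcha.
Step by step:
`result1 = append_to(6)` → result1 = [6]
`result2 = append_to(8)` → result1 = [6, 8] (same object as result2); result2 = [6, 8] (same object as result1)
`result3 = append_to(1)` → result1 = [6, 8, 1] (same object as result2, result3); result2 = [6, 8, 1] (same object as result1, result3); result3 = [6, 8, 1] (same object as result1, result2)
`print(result1)` → prints [6, 8, 1]
`print(result2)` → prints [6, 8, 1]
`print(result3)` → prints [6, 8, 1]
`print(result1 is result2)` → prints True

Answer:
[6, 8, 1]
[6, 8, 1]
[6, 8, 1]
True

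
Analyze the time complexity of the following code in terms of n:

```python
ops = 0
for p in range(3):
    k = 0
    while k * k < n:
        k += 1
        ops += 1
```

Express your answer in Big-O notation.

Each loop level contributes: 1 × √n. Multiplying the contributions gives O(√n).

Answer: O(√n)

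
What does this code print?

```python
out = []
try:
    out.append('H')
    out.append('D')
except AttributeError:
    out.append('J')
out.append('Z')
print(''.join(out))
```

Execution trace: 'H' (try body) → 'D' (try body, no exception) → 'Z' (after the try/except). Output: HDZ

Answer: HDZ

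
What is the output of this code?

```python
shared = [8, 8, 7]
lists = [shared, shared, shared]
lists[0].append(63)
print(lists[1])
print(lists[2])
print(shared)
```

Key concept: list of same reference.
Step by step:
`shared = [8, 8, 7]` → shared = [8, 8, 7]
`lists = [shared, shared, shared]` → lists = [[8, 8, 7], [8, 8, 7], [8, 8, 7]]
`lists[0].append(63)` → shared = [8, 8, 7, 63]; lists = [[8, 8, 7, 63], [8, 8, 7, 63], [8, 8, 7, 63]]
`print(lists[1])` → prints [8, 8, 7, 63]
`print(lists[2])` → prints [8, 8, 7, 63]
`print(shared)` → prints [8, 8, 7, 63]

Answer:
[8, 8, 7, 63]
[8, 8, 7, 63]
[8, 8, 7, 63]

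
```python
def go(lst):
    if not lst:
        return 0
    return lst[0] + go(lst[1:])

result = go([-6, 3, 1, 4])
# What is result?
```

(-6) + 3 + 1 + 4 + 0 = 2

Answer: 2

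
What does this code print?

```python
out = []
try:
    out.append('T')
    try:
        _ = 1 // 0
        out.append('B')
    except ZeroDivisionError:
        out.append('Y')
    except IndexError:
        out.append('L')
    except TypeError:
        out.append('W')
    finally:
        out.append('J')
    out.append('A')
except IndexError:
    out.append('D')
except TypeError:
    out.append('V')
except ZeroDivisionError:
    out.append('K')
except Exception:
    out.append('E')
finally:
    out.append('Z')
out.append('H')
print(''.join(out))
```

Execution trace: 'T' (try body) → 'Y' (inner except ZeroDivisionError) → 'J' (inner finally) → 'A' (try body, no exception) → 'Z' (finally) → 'H' (after the try/except). Output: TYJAZH

Answer: TYJAZH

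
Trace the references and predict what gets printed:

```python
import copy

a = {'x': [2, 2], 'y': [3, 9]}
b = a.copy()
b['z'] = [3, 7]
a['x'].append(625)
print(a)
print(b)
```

Key concept: shallow copy of dict with mutable values.
Step by step:
`a = {'x': [2, 2], 'y': [3, 9]}` → a = {'x': [2, 2], 'y': [3, 9]}
`b = a.copy()` → b = {'x': [2, 2], 'y': [3, 9]}
`b['z'] = [3, 7]` → b = {'x': [2, 2], 'y': [3, 9], 'z': [3, 7]}
`a['x'].append(625)` → a = {'x': [2, 2, 625], 'y': [3, 9]}; b = {'x': [2, 2, 625], 'y': [3, 9], 'z': [3, 7]}
`print(a)` → prints {'x': [2, 2, 625], 'y': [3, 9]}
`print(b)` → prints {'x': [2, 2, 625], 'y': [3, 9], 'z': [3, 7]}

Answer:
{'x': [2, 2, 625], 'y': [3, 9]}
{'x': [2, 2, 625], 'y': [3, 9], 'z': [3, 7]}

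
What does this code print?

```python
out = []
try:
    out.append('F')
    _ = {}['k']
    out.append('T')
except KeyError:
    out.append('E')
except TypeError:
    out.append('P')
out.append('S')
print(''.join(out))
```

Execution trace: 'F' (try body) → 'E' (except KeyError) → 'S' (after the try/except). Output: FES

Answer: FES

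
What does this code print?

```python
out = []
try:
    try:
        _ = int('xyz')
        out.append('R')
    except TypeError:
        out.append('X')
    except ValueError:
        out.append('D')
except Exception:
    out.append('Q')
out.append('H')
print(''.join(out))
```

Execution trace: 'D' (inner except ValueError) → 'H' (after the try/except). Output: DH

Answer: DH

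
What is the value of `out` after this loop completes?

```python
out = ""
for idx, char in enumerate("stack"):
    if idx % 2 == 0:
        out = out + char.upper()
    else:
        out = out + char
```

Uppercase even positions in 'stack'
`out` takes the values: "" → "S" → "St" → "StA" → "StAc" → "StAcK"

Answer: "StAcK"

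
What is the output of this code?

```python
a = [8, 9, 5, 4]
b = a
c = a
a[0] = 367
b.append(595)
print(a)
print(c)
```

Key concept: multiple aliases.
Step by step:
`a = [8, 9, 5, 4]` → a = [8, 9, 5, 4]
`b = a` → b = [8, 9, 5, 4] (same object as a)
`c = a` → c = [8, 9, 5, 4] (same object as a, b)
`a[0] = 367` → a = [367, 9, 5, 4] (same object as b, c); b = [367, 9, 5, 4] (same object as a, c); c = [367, 9, 5, 4] (same object as a, b)
`b.append(595)` → a = [367, 9, 5, 4, 595] (same object as b, c); b = [367, 9, 5, 4, 595] (same object as a, c); c = [367, 9, 5, 4, 595] (same object as a, b)
`print(a)` → prints [367, 9, 5, 4, 595]
`print(c)` → prints [367, 9, 5, 4, 595]

Answer:
[367, 9, 5, 4, 595]
[367, 9, 5, 4, 595]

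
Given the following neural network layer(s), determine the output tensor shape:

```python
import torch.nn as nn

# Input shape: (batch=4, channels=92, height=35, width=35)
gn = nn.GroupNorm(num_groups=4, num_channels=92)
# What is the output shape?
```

Input: (4, 92, 35, 35) -> Output: (4, 92, 35, 35)

Answer: (4, 92, 35, 35)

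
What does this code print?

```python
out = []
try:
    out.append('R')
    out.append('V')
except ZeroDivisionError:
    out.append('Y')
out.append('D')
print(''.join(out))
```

Execution trace: 'R' (try body) → 'V' (try body, no exception) → 'D' (after the try/except). Output: RVD

Answer: RVD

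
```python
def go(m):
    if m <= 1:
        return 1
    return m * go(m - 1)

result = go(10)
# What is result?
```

go(10) = 10 * 9 * 8 * 7 * 6 * 5 * 4 * 3 * 2 * 1 = 3628800

Answer: 3628800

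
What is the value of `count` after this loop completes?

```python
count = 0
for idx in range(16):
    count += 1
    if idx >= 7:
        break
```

Loop breaks when idx reaches 7, count is 8
`count` takes the values: 0 → 1 → 2 → 3 → 4 → 5 → 6 → 7 → 8

Answer: 8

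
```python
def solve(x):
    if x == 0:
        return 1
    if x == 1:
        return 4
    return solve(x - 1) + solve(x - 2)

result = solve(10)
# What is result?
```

Build up from base cases: solve(0)=1, solve(1)=4, solve(2)=5, solve(3)=9, solve(4)=14, solve(5)=23, solve(6)=37, ..., solve(10)=254

Answer: 254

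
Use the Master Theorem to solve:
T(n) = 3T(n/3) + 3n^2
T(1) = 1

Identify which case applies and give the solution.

a=3, b=3, f(n)=3n^2. log_3(3) = 1. Since c=2 > 1 and the regularity condition holds (3(n/3)^2 = (3/3^2)n^2 with 3/3^2 < 1), Case 3 applies: T(n) = Θ(f(n)) = O(n^2).

Answer: O(n^2) - Case 3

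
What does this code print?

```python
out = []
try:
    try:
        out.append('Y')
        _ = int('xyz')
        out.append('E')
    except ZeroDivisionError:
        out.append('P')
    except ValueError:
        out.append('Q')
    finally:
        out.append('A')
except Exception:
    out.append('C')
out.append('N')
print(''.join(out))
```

Execution trace: 'Y' (inner try body) → 'Q' (inner except ValueError) → 'A' (inner finally) → 'N' (after the try/except). Output: YQAN

Answer: YQAN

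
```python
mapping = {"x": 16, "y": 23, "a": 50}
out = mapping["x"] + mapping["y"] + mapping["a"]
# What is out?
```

Trace:
`mapping = {"x": 16, "y": 23, "a": 50}` → mapping = {'x': 16, 'y': 23, 'a': 50}
`out = mapping["x"] + mapping["y"] + mapping["a"]` → out = 89
So out = 89

Answer: 89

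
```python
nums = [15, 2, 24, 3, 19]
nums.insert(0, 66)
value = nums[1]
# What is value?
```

Trace:
`nums = [15, 2, 24, 3, 19]` → nums = [15, 2, 24, 3, 19]
`nums.insert(0, 66)` → nums = [66, 15, 2, 24, 3, 19]
`value = nums[1]` → value = 15
So value = 15

Answer: 15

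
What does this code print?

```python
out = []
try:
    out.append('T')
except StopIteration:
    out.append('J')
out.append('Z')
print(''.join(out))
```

Execution trace: 'T' (try body, no exception) → 'Z' (after the try/except). Output: TZ

Answer: TZ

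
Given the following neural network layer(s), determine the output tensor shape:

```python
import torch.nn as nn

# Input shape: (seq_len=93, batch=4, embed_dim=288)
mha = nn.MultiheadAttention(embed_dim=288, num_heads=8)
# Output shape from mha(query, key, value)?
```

Input: (93, 4, 288) -> Output: (93, 4, 288)

Answer: (93, 4, 288)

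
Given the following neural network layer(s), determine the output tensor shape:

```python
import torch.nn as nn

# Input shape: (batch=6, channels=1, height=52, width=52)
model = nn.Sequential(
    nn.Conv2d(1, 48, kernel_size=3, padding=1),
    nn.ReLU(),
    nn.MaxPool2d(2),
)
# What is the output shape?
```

Input: (6, 1, 52, 52) -> after Conv2d: (6, 48, 52, 52) -> after ReLU: (6, 48, 52, 52) -> Output: (6, 48, 26, 26)

Answer: (6, 48, 26, 26)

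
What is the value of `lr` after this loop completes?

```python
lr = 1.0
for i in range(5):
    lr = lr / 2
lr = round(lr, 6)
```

Halving LR 5 times: 1 / 2^5
`lr` takes the values: 1.0 → 0.5 → 0.25 → 0.125 → 0.0625 → 0.03125

Answer: 0.03125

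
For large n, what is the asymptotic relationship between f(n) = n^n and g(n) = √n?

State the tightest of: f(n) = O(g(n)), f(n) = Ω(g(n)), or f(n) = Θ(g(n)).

n^n vs √n: f(n) = Ω(g(n)) but not O(g(n)) — n^n grows strictly faster than √n.

Answer: f(n) = Ω(g(n)) but not O(g(n)) — n^n grows strictly faster than √n.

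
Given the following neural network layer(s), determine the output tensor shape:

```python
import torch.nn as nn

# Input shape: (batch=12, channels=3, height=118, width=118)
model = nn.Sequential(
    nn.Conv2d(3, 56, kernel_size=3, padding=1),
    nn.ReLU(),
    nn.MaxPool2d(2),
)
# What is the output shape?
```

Input: (12, 3, 118, 118) -> after Conv2d: (12, 56, 118, 118) -> after ReLU: (12, 56, 118, 118) -> Output: (12, 56, 59, 59)

Answer: (12, 56, 59, 59)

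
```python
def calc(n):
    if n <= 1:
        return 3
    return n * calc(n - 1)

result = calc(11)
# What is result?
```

calc(11) = 11 * 10 * 9 * 8 * 7 * 6 * 5 * 4 * 3 * 2 * 3 = 119750400

Answer: 119750400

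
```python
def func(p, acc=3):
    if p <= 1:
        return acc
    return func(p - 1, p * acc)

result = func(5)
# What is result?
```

Accumulator trace (n, acc): (5, 3) -> (4, 15) -> (3, 60) -> (2, 180) -> (1, 360) -> return 360

Answer: 360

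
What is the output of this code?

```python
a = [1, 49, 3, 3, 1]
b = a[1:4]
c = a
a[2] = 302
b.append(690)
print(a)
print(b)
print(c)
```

Key concept: slice vs alias.
Step by step:
`a = [1, 49, 3, 3, 1]` → a = [1, 49, 3, 3, 1]
`b = a[1:4]` → b = [49, 3, 3]
`c = a` → c = [1, 49, 3, 3, 1] (same object as a)
`a[2] = 302` → a = [1, 49, 302, 3, 1] (same object as c); c = [1, 49, 302, 3, 1] (same object as a)
`b.append(690)` → b = [49, 3, 3, 690]
`print(a)` → prints [1, 49, 302, 3, 1]
`print(b)` → prints [49, 3, 3, 690]
`print(c)` → prints [1, 49, 302, 3, 1]

Answer:
[1, 49, 302, 3, 1]
[49, 3, 3, 690]
[1, 49, 302, 3, 1]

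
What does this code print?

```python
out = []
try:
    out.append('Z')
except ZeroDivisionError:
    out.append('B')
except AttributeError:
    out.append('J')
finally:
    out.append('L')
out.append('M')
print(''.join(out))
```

Execution trace: 'Z' (try body, no exception) → 'L' (finally) → 'M' (after the try/except). Output: ZLM

Answer: ZLM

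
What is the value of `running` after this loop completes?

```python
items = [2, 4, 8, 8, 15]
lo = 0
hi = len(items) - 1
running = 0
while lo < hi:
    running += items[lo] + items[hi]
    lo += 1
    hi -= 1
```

Sum of pairs from ends
`running` takes the values: 0 → 17 → 29

Answer: 29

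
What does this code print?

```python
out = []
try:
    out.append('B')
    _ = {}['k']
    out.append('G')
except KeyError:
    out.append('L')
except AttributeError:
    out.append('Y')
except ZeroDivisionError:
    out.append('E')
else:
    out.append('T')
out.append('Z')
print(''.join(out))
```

Execution trace: 'B' (try body) → 'L' (except KeyError) → 'Z' (after the try/except). Output: BLZ

Answer: BLZ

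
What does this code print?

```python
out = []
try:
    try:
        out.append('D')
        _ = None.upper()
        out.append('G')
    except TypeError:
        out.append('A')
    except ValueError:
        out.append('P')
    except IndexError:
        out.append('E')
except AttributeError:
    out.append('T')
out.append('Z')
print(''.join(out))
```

Execution trace: 'D' (inner try body) → 'T' (outer except AttributeError) → 'Z' (after the try/except). Output: DTZ

Answer: DTZ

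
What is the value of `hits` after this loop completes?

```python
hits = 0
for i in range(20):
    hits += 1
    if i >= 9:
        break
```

Loop breaks when i reaches 9, hits is 10
`hits` takes the values: 0 → 1 → 2 → 3 → 4 → 5 → 6 → 7 → 8 → 9 → 10

Answer: 10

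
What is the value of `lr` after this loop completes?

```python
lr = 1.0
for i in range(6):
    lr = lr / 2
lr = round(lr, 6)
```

Halving LR 6 times: 1 / 2^6
`lr` takes the values: 1.0 → 0.5 → 0.25 → 0.125 → 0.0625 → 0.03125 → 0.015625

Answer: 0.015625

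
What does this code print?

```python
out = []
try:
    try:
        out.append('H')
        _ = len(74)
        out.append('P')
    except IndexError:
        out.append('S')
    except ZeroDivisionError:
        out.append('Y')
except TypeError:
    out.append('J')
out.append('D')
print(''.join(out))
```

Execution trace: 'H' (try body) → 'J' (outer except TypeError) → 'D' (after the try/except). Output: HJD

Answer: HJD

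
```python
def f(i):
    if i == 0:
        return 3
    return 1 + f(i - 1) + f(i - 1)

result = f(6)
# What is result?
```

f(i) = 1 + 2·f(i-1), f(0)=3. Closed form: (3+1)·2^6 - 1 = 255.

Answer: 255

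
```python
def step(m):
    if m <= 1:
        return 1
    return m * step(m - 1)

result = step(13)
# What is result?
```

step(13) = 13 * 12 * 11 * 10 * 9 * 8 * 7 * 6 * 5 * 4 * 3 * 2 * 1 = 6227020800

Answer: 6227020800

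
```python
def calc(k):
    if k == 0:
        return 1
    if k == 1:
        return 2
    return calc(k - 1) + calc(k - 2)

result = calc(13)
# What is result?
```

Build up from base cases: calc(0)=1, calc(1)=2, calc(2)=3, calc(3)=5, calc(4)=8, calc(5)=13, calc(6)=21, ..., calc(13)=610

Answer: 610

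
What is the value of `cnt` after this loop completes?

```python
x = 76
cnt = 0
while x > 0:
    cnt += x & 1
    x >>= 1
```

Count set bits in 76 (binary: 0b1001100)
`cnt` takes the values: 0 → 1 → 2 → 3

Answer: 3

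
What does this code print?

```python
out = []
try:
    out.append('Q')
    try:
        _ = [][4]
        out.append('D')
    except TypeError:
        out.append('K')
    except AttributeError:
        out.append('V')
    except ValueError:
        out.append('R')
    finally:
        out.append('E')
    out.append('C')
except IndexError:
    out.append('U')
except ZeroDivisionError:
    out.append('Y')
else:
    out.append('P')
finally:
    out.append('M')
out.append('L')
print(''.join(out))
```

Execution trace: 'Q' (try body) → 'E' (inner finally) → 'U' (except IndexError) → 'M' (finally) → 'L' (after the try/except). Output: QEUML

Answer: QEUML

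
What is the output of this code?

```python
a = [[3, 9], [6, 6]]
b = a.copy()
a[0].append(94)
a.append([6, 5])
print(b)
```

Key concept: shallow copy with nested lists.
Step by step:
`a = [[3, 9], [6, 6]]` → a = [[3, 9], [6, 6]]
`b = a.copy()` → b = [[3, 9], [6, 6]]
`a[0].append(94)` → a = [[3, 9, 94], [6, 6]]; b = [[3, 9, 94], [6, 6]]
`a.append([6, 5])` → a = [[3, 9, 94], [6, 6], [6, 5]]
`print(b)` → prints [[3, 9, 94], [6, 6]]

Answer: [[3, 9, 94], [6, 6]]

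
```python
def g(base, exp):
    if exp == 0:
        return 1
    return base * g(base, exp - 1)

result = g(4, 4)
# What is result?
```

g(4, 4) = 4 * 4 * 4 * 4 = 256

Answer: 256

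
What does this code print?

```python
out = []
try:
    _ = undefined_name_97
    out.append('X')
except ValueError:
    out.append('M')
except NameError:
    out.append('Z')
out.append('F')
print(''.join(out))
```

Execution trace: 'Z' (except NameError) → 'F' (after the try/except). Output: ZF

Answer: ZF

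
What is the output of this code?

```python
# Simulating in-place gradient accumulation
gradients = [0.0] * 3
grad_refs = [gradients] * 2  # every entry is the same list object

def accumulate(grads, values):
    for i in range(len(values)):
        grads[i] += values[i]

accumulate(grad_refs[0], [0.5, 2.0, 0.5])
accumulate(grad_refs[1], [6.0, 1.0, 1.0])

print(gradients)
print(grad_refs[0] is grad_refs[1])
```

Key concept: gradient accumulation aliasing.
Step by step:
`gradients = [0.0] * 3` → gradients = [0.0, 0.0, 0.0]
`grad_refs = [gradients] * 2` → grad_refs = [[0.0, 0.0, 0.0], [0.0, 0.0, 0.0]]
`accumulate(grad_refs[0], [0.5, 2.0, 0.5])` → gradients = [0.5, 2.0, 0.5]; grad_refs = [[0.5, 2.0, 0.5], [0.5, 2.0, 0.5]]
`accumulate(grad_refs[1], [6.0, 1.0, 1.0])` → gradients = [6.5, 3.0, 1.5]; grad_refs = [[6.5, 3.0, 1.5], [6.5, 3.0, 1.5]]
`print(gradients)` → prints [6.5, 3.0, 1.5]
`print(grad_refs[0] is grad_refs[1])` → prints True

Answer:
[6.5, 3.0, 1.5]
True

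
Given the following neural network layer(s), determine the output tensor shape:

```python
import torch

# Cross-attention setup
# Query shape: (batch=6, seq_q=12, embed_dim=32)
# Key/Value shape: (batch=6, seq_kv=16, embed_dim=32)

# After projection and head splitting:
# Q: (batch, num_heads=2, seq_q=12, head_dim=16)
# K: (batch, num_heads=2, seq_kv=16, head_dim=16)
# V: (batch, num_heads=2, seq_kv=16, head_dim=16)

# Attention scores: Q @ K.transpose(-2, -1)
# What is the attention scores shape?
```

Input: (6, 12, 32) -> Output: (6, 2, 12, 16)

Answer: (6, 2, 12, 16)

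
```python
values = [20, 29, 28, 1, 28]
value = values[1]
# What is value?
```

Trace:
`values = [20, 29, 28, 1, 28]` → values = [20, 29, 28, 1, 28]
`value = values[1]` → value = 29
So value = 29

Answer: 29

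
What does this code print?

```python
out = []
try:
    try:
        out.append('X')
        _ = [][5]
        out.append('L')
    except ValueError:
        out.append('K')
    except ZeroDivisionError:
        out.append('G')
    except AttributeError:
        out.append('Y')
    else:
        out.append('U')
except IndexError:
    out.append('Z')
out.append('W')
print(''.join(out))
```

Execution trace: 'X' (try body) → 'Z' (outer except IndexError) → 'W' (after the try/except). Output: XZW

Answer: XZW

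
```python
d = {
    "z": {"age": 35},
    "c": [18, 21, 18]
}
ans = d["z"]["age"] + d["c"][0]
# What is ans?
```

Trace:
`d = { ...` → d = {'z': {'age': 35}, 'c': [18, 21, 18]}
`ans = d["z"]["age"] + d["c"][0]` → ans = 53
So ans = 53

Answer: 53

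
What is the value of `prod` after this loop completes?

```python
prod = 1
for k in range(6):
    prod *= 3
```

3^6 = 729
`prod` takes the values: 1 → 3 → 9 → 27 → 81 → 243 → 729

Answer: 729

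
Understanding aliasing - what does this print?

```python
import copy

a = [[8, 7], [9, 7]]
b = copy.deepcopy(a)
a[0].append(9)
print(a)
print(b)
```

Key concept: deep copy is fully independent.
Step by step:
`a = [[8, 7], [9, 7]]` → a = [[8, 7], [9, 7]]
`b = copy.deepcopy(a)` → b = [[8, 7], [9, 7]]
`a[0].append(9)` → a = [[8, 7, 9], [9, 7]]
`print(a)` → prints [[8, 7, 9], [9, 7]]
`print(b)` → prints [[8, 7], [9, 7]]

Answer:
[[8, 7, 9], [9, 7]]
[[8, 7], [9, 7]]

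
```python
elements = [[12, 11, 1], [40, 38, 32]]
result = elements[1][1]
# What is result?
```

Trace:
`elements = [[12, 11, 1], [40, 38, 32]]` → elements = [[12, 11, 1], [40, 38, 32]]
`result = elements[1][1]` → result = 38
So result = 38

Answer: 38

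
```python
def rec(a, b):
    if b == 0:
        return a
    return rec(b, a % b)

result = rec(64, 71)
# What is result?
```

rec(64, 71) -> rec(71, 64) -> rec(64, 7) -> rec(7, 1) -> rec(1, 0) -> 1

Answer: 1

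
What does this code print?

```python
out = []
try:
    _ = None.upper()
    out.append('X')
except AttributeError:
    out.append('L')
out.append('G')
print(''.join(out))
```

Execution trace: 'L' (except AttributeError) → 'G' (after the try/except). Output: LG

Answer: LG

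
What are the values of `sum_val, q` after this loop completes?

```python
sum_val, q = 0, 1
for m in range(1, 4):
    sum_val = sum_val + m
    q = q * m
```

Sum and factorial of 1 to 3
`sum_val, q` takes the values: (0, 1) → (1, 1) → (3, 1) → (3, 2) → (6, 2) → (6, 6)

Answer: 6, 6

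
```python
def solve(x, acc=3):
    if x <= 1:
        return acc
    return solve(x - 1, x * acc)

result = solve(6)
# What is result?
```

Accumulator trace (n, acc): (6, 3) -> (5, 18) -> (4, 90) -> (3, 360) -> (2, 1080) -> (1, 2160) -> return 2160

Answer: 2160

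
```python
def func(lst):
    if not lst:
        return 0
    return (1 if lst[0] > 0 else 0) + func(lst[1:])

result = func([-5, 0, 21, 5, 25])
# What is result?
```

Count of positive elements in [-5, 0, 21, 5, 25] = 3

Answer: 3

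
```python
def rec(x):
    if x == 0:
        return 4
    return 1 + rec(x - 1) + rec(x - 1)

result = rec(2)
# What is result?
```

rec(x) = 1 + 2·rec(x-1), rec(0)=4. Closed form: (4+1)·2^2 - 1 = 19.

Answer: 19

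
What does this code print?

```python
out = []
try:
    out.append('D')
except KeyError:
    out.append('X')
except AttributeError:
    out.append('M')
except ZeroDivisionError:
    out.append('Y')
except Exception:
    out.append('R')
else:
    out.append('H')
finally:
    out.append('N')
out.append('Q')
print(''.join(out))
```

Execution trace: 'D' (try body, no exception) → 'H' (else) → 'N' (finally) → 'Q' (after the try/except). Output: DHNQ

Answer: DHNQ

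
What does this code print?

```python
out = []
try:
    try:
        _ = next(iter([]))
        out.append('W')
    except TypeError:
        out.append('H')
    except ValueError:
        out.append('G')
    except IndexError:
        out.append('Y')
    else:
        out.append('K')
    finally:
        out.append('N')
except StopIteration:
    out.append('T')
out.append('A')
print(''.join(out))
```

Execution trace: 'N' (inner finally) → 'T' (outer except StopIteration) → 'A' (after the try/except). Output: NTA

Answer: NTA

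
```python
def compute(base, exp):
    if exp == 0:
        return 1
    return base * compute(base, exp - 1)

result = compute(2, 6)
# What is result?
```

compute(2, 6) = 2 * 2 * 2 * 2 * 2 * 2 = 64

Answer: 64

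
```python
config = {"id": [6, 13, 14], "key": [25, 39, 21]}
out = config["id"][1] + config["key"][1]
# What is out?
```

Trace:
`config = {"id": [6, 13, 14], "key": [25, 39, 21]}` → config = {'id': [6, 13, 14], 'key': [25, 39, 21]}
`out = config["id"][1] + config["key"][1]` → out = 52
So out = 52

Answer: 52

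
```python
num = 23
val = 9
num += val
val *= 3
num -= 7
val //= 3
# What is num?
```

Trace:
`num = 23` → num = 23
`val = 9` → val = 9
`num += val` → num = 32
`val *= 3` → val = 27
`num -= 7` → num = 25
`val //= 3` → val = 9
So num = 25

Answer: 25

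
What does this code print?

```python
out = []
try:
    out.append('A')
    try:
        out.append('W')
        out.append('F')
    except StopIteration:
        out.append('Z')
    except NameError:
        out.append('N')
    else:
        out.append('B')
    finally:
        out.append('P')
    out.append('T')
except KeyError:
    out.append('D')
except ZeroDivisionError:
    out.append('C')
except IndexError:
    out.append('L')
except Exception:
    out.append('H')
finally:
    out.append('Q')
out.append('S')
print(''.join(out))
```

Execution trace: 'A' (try body) → 'W' (inner try body) → 'F' (inner try body, no exception) → 'B' (inner else) → 'P' (inner finally) → 'T' (try body, no exception) → 'Q' (finally) → 'S' (after the try/except). Output: AWFBPTQS

Answer: AWFBPTQS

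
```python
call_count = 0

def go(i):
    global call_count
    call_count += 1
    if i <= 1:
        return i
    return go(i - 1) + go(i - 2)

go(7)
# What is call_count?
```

Calls(i) = 1 + Calls(i-1) + Calls(i-2); Calls(0)=Calls(1)=1. For i=7 this gives 41.

Answer: 41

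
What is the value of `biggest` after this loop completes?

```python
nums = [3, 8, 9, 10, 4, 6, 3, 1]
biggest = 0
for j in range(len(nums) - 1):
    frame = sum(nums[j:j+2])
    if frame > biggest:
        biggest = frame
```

Max sum of 2-element window in [3, 8, 9, 10, 4, 6, 3, 1]
`biggest` takes the values: 0 → 11 → 17 → 19

Answer: 19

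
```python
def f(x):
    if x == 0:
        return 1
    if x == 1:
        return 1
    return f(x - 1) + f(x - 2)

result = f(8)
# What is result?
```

Build up from base cases: f(0)=1, f(1)=1, f(2)=2, f(3)=3, f(4)=5, f(5)=8, f(6)=13, ..., f(8)=34

Answer: 34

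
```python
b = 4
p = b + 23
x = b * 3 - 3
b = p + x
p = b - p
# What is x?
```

Trace:
`b = 4` → b = 4
`p = b + 23` → p = 27
`x = b * 3 - 3` → x = 9
`b = p + x` → b = 36
`p = b - p` → p = 9
So x = 9

Answer: 9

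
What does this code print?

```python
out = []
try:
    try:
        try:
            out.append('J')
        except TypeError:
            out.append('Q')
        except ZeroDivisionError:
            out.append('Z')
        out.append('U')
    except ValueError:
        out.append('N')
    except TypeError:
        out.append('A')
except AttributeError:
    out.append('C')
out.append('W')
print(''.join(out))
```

Execution trace: 'J' (inner try body, no exception) → 'U' (try body, no exception) → 'W' (after the try/except). Output: JUW

Answer: JUW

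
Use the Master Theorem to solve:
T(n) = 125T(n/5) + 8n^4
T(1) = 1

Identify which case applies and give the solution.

a=125, b=5, f(n)=8n^4. log_5(125) = 3. Since c=4 > 3 and the regularity condition holds (125(n/5)^4 = (125/5^4)n^4 with 125/5^4 < 1), Case 3 applies: T(n) = Θ(f(n)) = O(n^4).

Answer: O(n^4) - Case 3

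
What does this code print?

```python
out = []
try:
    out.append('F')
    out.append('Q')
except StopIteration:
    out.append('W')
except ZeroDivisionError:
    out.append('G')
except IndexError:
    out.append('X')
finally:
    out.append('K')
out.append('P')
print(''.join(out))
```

Execution trace: 'F' (try body) → 'Q' (try body, no exception) → 'K' (finally) → 'P' (after the try/except). Output: FQKP

Answer: FQKP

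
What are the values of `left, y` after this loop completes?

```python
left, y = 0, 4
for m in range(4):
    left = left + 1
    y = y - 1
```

left goes 0→4, y goes 4→0
`left, y` takes the values: (0, 4) → (1, 4) → (1, 3) → (2, 3) → (2, 2) → (3, 2) → (3, 1) → (4, 1) → (4, 0)

Answer: 4, 0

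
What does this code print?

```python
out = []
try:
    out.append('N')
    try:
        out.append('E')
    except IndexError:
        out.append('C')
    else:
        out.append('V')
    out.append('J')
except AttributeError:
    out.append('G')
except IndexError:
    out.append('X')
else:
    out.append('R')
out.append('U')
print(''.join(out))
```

Execution trace: 'N' (try body) → 'E' (inner try body, no exception) → 'V' (inner else) → 'J' (try body, no exception) → 'R' (else) → 'U' (after the try/except). Output: NEVJRU

Answer: NEVJRU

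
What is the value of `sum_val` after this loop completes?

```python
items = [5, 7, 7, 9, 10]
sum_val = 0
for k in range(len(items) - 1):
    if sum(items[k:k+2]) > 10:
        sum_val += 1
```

Count windows with sum > 10
`sum_val` takes the values: 0 → 1 → 2 → 3 → 4

Answer: 4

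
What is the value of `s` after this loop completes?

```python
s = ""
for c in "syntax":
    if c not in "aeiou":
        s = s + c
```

Remove vowels from 'syntax'
`s` takes the values: "" → "s" → "sy" → "syn" → "synt" → "syntx"

Answer: "syntx"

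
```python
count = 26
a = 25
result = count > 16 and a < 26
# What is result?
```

Trace:
`count = 26` → count = 26
`a = 25` → a = 25
`result = count > 16 and a < 26` → result = True
So result = True

Answer: True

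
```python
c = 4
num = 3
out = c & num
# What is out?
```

Trace:
`c = 4` → c = 4
`num = 3` → num = 3
`out = c & num` → out = 0
So out = 0

Answer: 0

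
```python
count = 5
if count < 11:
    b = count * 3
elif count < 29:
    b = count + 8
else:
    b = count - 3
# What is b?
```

Trace:
`count = 5` → count = 5
`if count < 11: ...` → count < 11 is True → b = 15
So b = 15

Answer: 15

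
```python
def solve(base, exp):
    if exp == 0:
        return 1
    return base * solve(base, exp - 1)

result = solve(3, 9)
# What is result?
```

solve(3, 9) = 3 * 3 * 3 * 3 * 3 * 3 * 3 * 3 * 3 = 19683

Answer: 19683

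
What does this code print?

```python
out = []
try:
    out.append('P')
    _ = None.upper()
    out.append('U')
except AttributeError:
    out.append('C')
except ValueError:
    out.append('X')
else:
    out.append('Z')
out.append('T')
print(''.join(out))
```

Execution trace: 'P' (try body) → 'C' (except AttributeError) → 'T' (after the try/except). Output: PCT

Answer: PCT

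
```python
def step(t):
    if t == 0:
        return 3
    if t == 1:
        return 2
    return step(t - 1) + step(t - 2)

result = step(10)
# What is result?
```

Build up from base cases: step(0)=3, step(1)=2, step(2)=5, step(3)=7, step(4)=12, step(5)=19, step(6)=31, ..., step(10)=212

Answer: 212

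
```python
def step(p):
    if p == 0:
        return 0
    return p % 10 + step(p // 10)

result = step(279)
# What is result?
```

Sum of digits of 279: 9 + 7 + 2 = 18

Answer: 18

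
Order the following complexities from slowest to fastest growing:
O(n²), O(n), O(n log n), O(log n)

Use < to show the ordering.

Ordered by growth rate: O(log n) < O(n) < O(n log n) < O(n²)

Answer: O(log n) < O(n) < O(n log n) < O(n²)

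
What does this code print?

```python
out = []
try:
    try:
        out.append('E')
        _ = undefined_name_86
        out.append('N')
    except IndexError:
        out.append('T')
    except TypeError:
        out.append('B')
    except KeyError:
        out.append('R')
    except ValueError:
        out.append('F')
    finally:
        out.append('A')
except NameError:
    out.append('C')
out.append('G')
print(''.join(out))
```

Execution trace: 'E' (try body) → 'A' (finally) → 'C' (outer except NameError) → 'G' (after the try/except). Output: EACG

Answer: EACG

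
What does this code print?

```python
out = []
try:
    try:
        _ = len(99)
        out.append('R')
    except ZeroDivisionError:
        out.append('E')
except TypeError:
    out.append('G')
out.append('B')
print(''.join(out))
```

Execution trace: 'G' (outer except TypeError) → 'B' (after the try/except). Output: GB

Answer: GB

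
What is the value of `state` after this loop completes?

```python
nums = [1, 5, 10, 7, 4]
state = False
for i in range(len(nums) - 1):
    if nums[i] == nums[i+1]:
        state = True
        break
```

Check consecutive duplicates in [1, 5, 10, 7, 4]
`state` takes the values: False

Answer: False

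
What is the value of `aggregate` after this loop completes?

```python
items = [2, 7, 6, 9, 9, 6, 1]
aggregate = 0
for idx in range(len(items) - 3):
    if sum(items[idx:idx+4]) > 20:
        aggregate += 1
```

Count windows with sum > 20
`aggregate` takes the values: 0 → 1 → 2 → 3 → 4

Answer: 4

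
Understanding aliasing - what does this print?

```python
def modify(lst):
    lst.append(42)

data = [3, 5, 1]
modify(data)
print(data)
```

Key concept: function modifies passed list.
Step by step:
`data = [3, 5, 1]` → data = [3, 5, 1]
`modify(data)` → data = [3, 5, 1, 42]
`print(data)` → prints [3, 5, 1, 42]

Answer: [3, 5, 1, 42]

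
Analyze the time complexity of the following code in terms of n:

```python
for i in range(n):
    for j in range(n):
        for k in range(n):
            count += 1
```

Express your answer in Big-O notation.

This is Triple nested loop. Time complexity: O(n³).

Answer: O(n³)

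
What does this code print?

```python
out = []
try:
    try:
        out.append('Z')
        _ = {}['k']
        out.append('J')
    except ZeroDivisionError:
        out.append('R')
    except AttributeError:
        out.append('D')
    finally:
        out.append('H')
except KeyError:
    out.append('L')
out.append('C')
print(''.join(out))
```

Execution trace: 'Z' (try body) → 'H' (finally) → 'L' (outer except KeyError) → 'C' (after the try/except). Output: ZHLC

Answer: ZHLC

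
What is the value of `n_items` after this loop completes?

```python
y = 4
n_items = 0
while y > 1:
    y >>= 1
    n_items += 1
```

Count right shifts until 1
`n_items` takes the values: 0 → 1 → 2

Answer: 2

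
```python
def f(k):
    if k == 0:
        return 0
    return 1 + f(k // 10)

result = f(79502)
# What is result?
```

Count of digits of 79502: 5

Answer: 5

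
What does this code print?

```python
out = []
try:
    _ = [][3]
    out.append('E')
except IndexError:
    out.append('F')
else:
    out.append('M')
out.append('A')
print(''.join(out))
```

Execution trace: 'F' (except IndexError) → 'A' (after the try/except). Output: FA

Answer: FA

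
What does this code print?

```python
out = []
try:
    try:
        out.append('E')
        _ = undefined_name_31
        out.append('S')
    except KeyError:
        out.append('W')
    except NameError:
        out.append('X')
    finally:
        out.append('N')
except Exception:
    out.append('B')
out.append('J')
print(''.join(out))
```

Execution trace: 'E' (inner try body) → 'X' (inner except NameError) → 'N' (inner finally) → 'J' (after the try/except). Output: EXNJ

Answer: EXNJ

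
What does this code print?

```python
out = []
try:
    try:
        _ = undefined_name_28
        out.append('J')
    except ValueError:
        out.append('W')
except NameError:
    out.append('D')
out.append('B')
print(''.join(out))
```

Execution trace: 'D' (outer except NameError) → 'B' (after the try/except). Output: DB

Answer: DB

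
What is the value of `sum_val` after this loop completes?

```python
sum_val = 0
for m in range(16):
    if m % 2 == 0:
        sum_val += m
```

Sum of even numbers 0 to 15
`sum_val` takes the values: 0 → 2 → 6 → 12 → 20 → 30 → 42 → 56

Answer: 56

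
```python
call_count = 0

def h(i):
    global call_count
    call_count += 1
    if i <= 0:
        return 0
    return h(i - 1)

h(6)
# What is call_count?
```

Linear recursion stepping by 1: 7 calls from i=6 down to ≤0.

Answer: 7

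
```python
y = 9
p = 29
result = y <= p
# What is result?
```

Trace:
`y = 9` → y = 9
`p = 29` → p = 29
`result = y <= p` → result = True
So result = True

Answer: True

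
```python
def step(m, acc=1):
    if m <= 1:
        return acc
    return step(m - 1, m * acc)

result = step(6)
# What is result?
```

Accumulator trace (n, acc): (6, 1) -> (5, 6) -> (4, 30) -> (3, 120) -> (2, 360) -> (1, 720) -> return 720

Answer: 720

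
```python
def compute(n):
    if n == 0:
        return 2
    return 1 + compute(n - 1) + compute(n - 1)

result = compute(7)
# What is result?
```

compute(n) = 1 + 2·compute(n-1), compute(0)=2. Closed form: (2+1)·2^7 - 1 = 383.

Answer: 383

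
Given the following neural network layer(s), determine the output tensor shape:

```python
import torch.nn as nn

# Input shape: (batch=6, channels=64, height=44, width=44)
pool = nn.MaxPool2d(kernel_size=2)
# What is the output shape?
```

Input: (6, 64, 44, 44) -> Output: (6, 64, 22, 22)

Answer: (6, 64, 22, 22)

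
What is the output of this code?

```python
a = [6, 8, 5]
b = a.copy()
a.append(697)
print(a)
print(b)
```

Key concept: list.copy() creates independent copy.
Step by step:
`a = [6, 8, 5]` → a = [6, 8, 5]
`b = a.copy()` → b = [6, 8, 5]
`a.append(697)` → a = [6, 8, 5, 697]
`print(a)` → prints [6, 8, 5, 697]
`print(b)` → prints [6, 8, 5]

Answer:
[6, 8, 5, 697]
[6, 8, 5]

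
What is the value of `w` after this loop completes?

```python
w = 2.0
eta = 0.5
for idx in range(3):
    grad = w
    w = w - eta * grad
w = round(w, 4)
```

Gradient descent: w = 2.0 * (1 - 0.5)^3
`w` takes the values: 2.0 → 1.0 → 0.5 → 0.25

Answer: 0.25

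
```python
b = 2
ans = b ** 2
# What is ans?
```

Trace:
`b = 2` → b = 2
`ans = b ** 2` → ans = 4
So ans = 4

Answer: 4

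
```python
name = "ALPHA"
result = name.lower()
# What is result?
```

Trace:
`name = "ALPHA"` → name = 'ALPHA'
`result = name.lower()` → result = 'alpha'
So result = 'alpha'

Answer: 'alpha'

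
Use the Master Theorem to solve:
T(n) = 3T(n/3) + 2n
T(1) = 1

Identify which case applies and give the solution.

a=3, b=3, f(n)=2n. log_3(3) = 1. Since c=1 = 1, Case 2 applies: T(n) = Θ(n^log_b(a) · log n) = O(n log n).

Answer: O(n log n) - Case 2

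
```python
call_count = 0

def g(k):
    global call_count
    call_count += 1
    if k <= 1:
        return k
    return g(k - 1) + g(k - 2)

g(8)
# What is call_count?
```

Calls(k) = 1 + Calls(k-1) + Calls(k-2); Calls(0)=Calls(1)=1. For k=8 this gives 67.

Answer: 67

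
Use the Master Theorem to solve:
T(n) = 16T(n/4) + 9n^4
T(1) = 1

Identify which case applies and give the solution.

a=16, b=4, f(n)=9n^4. log_4(16) = 2. Since c=4 > 2 and the regularity condition holds (16(n/4)^4 = (16/4^4)n^4 with 16/4^4 < 1), Case 3 applies: T(n) = Θ(f(n)) = O(n^4).

Answer: O(n^4) - Case 3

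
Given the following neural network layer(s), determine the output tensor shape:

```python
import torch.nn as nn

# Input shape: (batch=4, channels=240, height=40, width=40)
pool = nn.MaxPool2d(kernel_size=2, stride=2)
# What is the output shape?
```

Input: (4, 240, 40, 40) -> Output: (4, 240, 20, 20)

Answer: (4, 240, 20, 20)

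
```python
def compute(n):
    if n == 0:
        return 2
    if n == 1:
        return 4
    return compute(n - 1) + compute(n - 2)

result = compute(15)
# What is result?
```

Build up from base cases: compute(0)=2, compute(1)=4, compute(2)=6, compute(3)=10, compute(4)=16, compute(5)=26, compute(6)=42, ..., compute(15)=3194

Answer: 3194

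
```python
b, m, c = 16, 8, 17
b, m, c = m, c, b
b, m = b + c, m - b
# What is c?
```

Trace:
`b, m, c = 16, 8, 17` → b = 16; m = 8; c = 17
`b, m, c = m, c, b` → b = 8; m = 17; c = 16
`b, m = b + c, m - b` → b = 24; m = 9
So c = 16

Answer: 16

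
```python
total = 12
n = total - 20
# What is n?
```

Trace:
`total = 12` → total = 12
`n = total - 20` → n = -8
So n = -8

Answer: -8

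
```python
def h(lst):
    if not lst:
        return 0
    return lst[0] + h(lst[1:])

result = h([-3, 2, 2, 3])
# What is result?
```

(-3) + 2 + 2 + 3 + 0 = 4

Answer: 4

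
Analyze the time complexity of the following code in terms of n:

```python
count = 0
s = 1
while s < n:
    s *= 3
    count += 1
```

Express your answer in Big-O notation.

Each loop level contributes: log n. Multiplying the contributions gives O(log n).

Answer: O(log n)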